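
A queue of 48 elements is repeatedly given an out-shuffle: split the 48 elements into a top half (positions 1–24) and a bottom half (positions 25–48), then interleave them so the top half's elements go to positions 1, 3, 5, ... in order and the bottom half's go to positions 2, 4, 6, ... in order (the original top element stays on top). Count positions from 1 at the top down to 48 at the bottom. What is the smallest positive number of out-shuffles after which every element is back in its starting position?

The out-shuffle permutes the 48 positions with cycle lengths [1, 1, 23, 23].
Every element is home exactly when every cycle has completed a whole number of laps, i.e. after lcm(1, 23) = 23 out-shuffles.

23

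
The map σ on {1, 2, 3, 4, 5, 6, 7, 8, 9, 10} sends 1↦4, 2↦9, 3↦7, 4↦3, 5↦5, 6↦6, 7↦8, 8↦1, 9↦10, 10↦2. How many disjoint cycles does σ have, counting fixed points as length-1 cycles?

4

Cycle decomposition: (1 4 3 7 8) (2 9 10) (5) (6).
4 cycles.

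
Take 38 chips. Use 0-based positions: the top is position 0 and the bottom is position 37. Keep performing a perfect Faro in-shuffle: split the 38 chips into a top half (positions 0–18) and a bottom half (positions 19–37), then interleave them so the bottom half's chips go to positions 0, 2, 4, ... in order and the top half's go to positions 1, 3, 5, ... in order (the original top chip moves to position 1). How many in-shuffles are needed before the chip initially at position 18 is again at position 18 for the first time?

Follow position 18 under repeated in-shuffles:
18 → 37 → 36 → 34 → 30 → 22 → 6 → 13 → 27 → 16 → 33 → 28 → 18
It first returns after 12 in-shuffles.

12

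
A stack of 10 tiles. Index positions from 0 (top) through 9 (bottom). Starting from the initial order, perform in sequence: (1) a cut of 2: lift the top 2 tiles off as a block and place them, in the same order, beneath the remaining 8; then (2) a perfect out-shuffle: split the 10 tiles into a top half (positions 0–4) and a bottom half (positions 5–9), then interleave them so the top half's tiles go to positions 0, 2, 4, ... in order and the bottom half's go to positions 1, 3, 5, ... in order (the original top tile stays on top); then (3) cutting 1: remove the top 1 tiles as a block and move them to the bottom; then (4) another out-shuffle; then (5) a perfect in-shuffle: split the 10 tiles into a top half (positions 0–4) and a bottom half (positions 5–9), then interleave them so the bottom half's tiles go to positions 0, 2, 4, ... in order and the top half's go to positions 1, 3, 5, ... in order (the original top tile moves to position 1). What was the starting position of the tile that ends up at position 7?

0

Undo the operations in reverse order, starting from position 7:
  undo op 5 (in-shuffle, from top half): 7 ← 3
  undo op 4 (out-shuffle, from bottom half): 3 ← 6
  undo op 3 (cut 1): 6 ← 7
  undo op 2 (out-shuffle, from bottom half): 7 ← 8
  undo op 1 (cut 2): 8 ← 0
So the tile at position 7 came from original position 0.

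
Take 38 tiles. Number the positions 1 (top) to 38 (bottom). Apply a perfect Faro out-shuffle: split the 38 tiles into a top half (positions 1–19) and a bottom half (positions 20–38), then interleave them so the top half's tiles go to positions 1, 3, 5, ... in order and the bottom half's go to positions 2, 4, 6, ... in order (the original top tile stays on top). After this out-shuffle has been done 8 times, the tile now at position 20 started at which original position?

Work backwards from position 20, undoing one out-shuffle at a time:
20 ← 29 ← 15 ← 8 ← 23 ← 12 ← 25 ← 13 ← 7
So the tile now at position 20 started at position 7.

7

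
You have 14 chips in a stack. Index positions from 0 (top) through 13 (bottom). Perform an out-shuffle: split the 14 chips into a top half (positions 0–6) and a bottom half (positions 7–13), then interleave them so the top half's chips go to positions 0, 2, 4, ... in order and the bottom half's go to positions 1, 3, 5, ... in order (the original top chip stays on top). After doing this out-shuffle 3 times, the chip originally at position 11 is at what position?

10

Track the chip's position through each out-shuffle:
11 → 9 → 5 → 10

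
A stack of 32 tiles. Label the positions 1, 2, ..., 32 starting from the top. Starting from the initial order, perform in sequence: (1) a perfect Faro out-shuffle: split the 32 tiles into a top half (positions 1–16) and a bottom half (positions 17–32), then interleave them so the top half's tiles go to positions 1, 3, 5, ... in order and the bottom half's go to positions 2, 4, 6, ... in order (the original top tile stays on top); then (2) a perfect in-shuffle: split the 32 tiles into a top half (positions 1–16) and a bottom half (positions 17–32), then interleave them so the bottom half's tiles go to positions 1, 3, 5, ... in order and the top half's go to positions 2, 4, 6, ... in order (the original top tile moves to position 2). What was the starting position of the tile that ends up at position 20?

Undo the operations in reverse order, starting from position 20:
  undo op 2 (in-shuffle, from top half): 20 ← 10
  undo op 1 (out-shuffle, from bottom half): 10 ← 21
So the tile at position 20 came from original position 21.

21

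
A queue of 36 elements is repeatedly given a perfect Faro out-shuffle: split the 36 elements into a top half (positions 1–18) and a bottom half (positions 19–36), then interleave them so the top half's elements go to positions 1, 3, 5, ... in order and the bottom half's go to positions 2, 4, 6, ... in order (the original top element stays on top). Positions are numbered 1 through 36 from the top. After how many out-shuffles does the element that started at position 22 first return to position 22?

Follow position 22 under repeated out-shuffles:
22 → 8 → 15 → 29 → 22
It first returns after 4 out-shuffles.

4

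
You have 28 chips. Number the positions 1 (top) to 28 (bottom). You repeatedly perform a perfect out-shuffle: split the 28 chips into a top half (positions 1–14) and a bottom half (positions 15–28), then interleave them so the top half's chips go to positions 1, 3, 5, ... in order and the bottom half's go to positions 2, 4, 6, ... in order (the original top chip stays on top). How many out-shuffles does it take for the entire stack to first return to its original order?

The out-shuffle permutes the 28 positions with cycle lengths [1, 1, 2, 6, 18].
Every chip is home exactly when every cycle has completed a whole number of laps, i.e. after lcm(1, 2, 6, 18) = 18 out-shuffles.

18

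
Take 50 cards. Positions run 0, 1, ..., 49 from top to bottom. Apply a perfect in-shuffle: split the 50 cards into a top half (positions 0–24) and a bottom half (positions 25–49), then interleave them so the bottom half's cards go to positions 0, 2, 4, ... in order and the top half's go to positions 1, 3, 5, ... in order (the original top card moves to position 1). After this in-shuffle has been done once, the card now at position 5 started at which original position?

2

Work backwards from position 5, undoing one in-shuffle at a time:
5 ← 2
So the card now at position 5 started at position 2.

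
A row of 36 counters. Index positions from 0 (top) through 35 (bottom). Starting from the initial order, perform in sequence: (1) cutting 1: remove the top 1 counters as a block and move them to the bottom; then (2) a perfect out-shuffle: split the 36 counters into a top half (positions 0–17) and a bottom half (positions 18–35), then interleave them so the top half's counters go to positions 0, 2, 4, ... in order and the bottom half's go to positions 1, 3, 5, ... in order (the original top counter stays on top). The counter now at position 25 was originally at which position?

Undo the operations in reverse order, starting from position 25:
  undo op 2 (out-shuffle, from bottom half): 25 ← 30
  undo op 1 (cut 1): 30 ← 31
So the counter at position 25 came from original position 31.

31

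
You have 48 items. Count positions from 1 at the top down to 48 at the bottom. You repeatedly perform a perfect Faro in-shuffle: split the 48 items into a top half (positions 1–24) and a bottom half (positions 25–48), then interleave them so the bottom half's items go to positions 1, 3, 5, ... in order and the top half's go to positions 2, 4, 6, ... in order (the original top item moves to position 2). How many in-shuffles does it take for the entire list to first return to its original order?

The in-shuffle permutes the 48 positions with cycle lengths [3, 3, 21, 21].
Every item is home exactly when every cycle has completed a whole number of laps, i.e. after lcm(3, 21) = 21 in-shuffles.

21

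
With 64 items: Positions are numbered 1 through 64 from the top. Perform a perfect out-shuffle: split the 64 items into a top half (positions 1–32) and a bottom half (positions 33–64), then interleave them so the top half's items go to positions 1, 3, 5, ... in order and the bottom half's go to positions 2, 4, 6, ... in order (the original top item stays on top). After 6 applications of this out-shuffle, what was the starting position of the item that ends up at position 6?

6

Work backwards from position 6, undoing one out-shuffle at a time:
6 ← 35 ← 18 ← 41 ← 21 ← 11 ← 6
So the item now at position 6 started at position 6.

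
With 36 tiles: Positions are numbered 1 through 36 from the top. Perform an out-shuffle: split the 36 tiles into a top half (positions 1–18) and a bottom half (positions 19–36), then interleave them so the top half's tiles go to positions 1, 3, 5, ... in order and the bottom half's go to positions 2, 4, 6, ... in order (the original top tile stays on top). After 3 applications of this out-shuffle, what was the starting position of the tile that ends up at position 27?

13

Work backwards from position 27, undoing one out-shuffle at a time:
27 ← 14 ← 25 ← 13
So the tile now at position 27 started at position 13.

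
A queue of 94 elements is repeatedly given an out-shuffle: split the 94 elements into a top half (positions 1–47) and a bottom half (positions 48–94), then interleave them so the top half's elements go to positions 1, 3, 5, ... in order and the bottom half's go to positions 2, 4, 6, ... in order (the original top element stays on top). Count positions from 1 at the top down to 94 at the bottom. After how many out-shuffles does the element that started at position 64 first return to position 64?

5

Follow position 64 under repeated out-shuffles:
64 → 34 → 67 → 40 → 79 → 64
It first returns after 5 out-shuffles.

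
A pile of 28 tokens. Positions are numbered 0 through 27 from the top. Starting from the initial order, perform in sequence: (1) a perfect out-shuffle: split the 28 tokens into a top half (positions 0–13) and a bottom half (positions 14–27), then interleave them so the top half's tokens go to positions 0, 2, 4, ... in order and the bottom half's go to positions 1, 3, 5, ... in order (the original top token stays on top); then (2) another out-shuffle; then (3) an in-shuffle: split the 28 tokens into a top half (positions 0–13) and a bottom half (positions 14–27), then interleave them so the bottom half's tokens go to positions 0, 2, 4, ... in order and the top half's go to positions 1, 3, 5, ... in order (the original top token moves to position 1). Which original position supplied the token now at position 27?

Undo the operations in reverse order, starting from position 27:
  undo op 3 (in-shuffle, from top half): 27 ← 13
  undo op 2 (out-shuffle, from bottom half): 13 ← 20
  undo op 1 (out-shuffle, from top half): 20 ← 10
So the token at position 27 came from original position 10.

10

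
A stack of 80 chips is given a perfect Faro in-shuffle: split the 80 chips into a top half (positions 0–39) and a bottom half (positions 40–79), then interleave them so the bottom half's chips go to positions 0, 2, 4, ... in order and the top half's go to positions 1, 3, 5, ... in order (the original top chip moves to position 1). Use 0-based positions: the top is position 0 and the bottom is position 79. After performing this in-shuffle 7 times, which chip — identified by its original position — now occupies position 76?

Work backwards from position 76, undoing one in-shuffle at a time:
76 ← 78 ← 79 ← 39 ← 19 ← 9 ← 4 ← 42
So the chip now at position 76 started at position 42.

42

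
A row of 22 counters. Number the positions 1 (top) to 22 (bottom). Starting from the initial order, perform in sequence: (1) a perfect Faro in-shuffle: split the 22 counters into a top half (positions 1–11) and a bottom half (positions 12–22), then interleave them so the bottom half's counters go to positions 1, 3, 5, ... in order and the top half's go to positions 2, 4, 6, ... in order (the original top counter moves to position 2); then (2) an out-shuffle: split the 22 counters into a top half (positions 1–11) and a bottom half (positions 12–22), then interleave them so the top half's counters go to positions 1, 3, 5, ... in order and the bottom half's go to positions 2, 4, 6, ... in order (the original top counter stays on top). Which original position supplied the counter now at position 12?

Undo the operations in reverse order, starting from position 12:
  undo op 2 (out-shuffle, from bottom half): 12 ← 17
  undo op 1 (in-shuffle, from bottom half): 17 ← 20
So the counter at position 12 came from original position 20.

20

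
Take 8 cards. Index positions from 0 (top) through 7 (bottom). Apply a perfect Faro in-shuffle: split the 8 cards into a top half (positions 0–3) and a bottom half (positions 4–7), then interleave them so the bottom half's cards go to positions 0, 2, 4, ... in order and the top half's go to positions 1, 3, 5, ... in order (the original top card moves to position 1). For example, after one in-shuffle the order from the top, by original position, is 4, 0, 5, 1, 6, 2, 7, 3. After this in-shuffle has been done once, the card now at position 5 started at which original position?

2

Work backwards from position 5, undoing one in-shuffle at a time:
5 ← 2
So the card now at position 5 started at position 2.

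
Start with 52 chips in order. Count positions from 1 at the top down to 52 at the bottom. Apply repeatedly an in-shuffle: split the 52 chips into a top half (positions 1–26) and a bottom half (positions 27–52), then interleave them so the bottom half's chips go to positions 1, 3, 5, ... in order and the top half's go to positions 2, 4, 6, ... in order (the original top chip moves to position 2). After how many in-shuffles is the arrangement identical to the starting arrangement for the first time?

The in-shuffle permutes the 52 positions with cycle lengths [52].
Every chip is home exactly when every cycle has completed a whole number of laps, i.e. after lcm(52) = 52 in-shuffles.

52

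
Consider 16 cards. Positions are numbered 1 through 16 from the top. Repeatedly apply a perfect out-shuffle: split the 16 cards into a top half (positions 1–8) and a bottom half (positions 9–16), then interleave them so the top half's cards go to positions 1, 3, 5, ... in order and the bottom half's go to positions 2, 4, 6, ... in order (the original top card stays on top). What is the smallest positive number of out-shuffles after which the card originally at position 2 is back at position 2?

4

Follow position 2 under repeated out-shuffles:
2 → 3 → 5 → 9 → 2
It first returns after 4 out-shuffles.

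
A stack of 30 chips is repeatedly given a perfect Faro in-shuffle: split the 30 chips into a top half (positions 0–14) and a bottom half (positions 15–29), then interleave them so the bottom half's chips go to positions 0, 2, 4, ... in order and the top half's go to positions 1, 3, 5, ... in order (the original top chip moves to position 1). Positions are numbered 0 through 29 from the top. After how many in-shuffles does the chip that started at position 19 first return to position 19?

5

Follow position 19 under repeated in-shuffles:
19 → 8 → 17 → 4 → 9 → 19
It first returns after 5 in-shuffles.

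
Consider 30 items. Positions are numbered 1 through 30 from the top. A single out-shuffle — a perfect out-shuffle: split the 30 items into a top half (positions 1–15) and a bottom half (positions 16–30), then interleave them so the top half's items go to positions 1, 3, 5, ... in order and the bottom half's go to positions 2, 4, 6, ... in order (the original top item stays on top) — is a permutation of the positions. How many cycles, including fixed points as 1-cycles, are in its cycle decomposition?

Trace each unvisited position around until it returns:
(1) (2 3 5 9 17 4 ... len 28) (30)
3 cycles in total.

3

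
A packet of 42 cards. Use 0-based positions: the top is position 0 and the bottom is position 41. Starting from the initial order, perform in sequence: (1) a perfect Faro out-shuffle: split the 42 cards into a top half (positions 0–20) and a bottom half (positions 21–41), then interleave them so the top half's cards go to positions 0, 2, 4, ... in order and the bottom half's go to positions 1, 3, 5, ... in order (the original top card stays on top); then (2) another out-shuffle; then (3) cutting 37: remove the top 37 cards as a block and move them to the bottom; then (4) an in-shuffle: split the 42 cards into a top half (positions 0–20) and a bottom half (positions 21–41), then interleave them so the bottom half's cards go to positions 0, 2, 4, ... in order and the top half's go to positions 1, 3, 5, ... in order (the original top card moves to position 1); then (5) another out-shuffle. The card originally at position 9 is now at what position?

39

Track the card from position 9 forward through each operation:
  after op 1 (out-shuffle): 9 → 18
  after op 2 (out-shuffle): 18 → 36
  after op 3 (cut 37): 36 → 41
  after op 4 (in-shuffle): 41 → 40
  after op 5 (out-shuffle): 40 → 39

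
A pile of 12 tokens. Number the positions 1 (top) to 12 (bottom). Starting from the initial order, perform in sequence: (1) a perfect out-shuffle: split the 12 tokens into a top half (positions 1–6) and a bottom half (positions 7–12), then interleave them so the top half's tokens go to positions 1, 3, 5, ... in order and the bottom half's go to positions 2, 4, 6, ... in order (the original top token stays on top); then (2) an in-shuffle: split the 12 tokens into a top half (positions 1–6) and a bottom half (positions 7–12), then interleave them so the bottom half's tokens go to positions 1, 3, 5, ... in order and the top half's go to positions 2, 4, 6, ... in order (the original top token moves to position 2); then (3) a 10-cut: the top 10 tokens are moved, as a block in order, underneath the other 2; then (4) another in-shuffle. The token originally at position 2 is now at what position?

Track the token from position 2 forward through each operation:
  after op 1 (out-shuffle): 2 → 3
  after op 2 (in-shuffle): 3 → 6
  after op 3 (cut 10): 6 → 8
  after op 4 (in-shuffle): 8 → 3

3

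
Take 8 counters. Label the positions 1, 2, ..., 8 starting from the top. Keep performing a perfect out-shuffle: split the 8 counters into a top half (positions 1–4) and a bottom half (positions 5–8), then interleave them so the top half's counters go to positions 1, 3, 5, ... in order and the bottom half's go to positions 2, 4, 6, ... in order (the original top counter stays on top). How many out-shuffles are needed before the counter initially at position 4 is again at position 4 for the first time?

Follow position 4 under repeated out-shuffles:
4 → 7 → 6 → 4
It first returns after 3 out-shuffles.

3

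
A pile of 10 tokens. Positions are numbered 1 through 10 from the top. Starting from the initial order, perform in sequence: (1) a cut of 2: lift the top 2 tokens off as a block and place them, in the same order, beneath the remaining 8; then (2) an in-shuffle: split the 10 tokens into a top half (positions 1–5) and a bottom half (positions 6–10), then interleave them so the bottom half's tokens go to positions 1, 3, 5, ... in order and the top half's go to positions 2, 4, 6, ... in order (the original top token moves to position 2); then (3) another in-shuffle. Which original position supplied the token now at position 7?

Undo the operations in reverse order, starting from position 7:
  undo op 3 (in-shuffle, from bottom half): 7 ← 9
  undo op 2 (in-shuffle, from bottom half): 9 ← 10
  undo op 1 (cut 2): 10 ← 2
So the token at position 7 came from original position 2.

2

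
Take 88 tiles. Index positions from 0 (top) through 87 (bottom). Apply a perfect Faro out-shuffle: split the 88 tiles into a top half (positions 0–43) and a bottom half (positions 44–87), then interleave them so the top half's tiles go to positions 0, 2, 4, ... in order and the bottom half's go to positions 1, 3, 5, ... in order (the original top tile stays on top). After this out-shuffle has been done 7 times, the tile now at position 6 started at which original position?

Work backwards from position 6, undoing one out-shuffle at a time:
6 ← 3 ← 45 ← 66 ← 33 ← 60 ← 30 ← 15
So the tile now at position 6 started at position 15.

15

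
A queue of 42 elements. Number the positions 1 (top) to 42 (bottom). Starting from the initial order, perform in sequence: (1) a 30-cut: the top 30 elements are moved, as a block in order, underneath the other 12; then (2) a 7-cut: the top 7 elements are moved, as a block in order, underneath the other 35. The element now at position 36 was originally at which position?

31

Undo the operations in reverse order, starting from position 36:
  undo op 2 (cut 7): 36 ← 1
  undo op 1 (cut 30): 1 ← 31
So the element at position 36 came from original position 31.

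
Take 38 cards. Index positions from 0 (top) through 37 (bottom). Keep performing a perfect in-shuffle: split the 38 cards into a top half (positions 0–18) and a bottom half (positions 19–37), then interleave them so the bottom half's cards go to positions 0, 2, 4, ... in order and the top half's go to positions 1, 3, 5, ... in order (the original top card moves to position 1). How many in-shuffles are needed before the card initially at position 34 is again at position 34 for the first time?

12

Follow position 34 under repeated in-shuffles:
34 → 30 → 22 → 6 → 13 → 27 → 16 → 33 → 28 → 18 → 37 → 36 → 34
It first returns after 12 in-shuffles.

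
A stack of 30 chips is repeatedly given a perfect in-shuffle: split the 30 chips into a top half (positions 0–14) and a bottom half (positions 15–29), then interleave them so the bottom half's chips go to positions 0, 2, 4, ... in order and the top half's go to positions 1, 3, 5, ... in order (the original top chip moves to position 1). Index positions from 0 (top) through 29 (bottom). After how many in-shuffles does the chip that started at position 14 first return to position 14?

Follow position 14 under repeated in-shuffles:
14 → 29 → 28 → 26 → 22 → 14
It first returns after 5 in-shuffles.

5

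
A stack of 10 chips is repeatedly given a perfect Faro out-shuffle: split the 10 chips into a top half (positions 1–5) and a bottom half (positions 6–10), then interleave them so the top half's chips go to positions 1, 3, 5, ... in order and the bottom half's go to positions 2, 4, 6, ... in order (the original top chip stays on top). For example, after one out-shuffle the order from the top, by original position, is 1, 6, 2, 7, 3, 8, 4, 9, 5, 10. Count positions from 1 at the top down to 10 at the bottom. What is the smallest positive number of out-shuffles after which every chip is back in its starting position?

The out-shuffle permutes the 10 positions with cycle lengths [1, 1, 2, 6].
Every chip is home exactly when every cycle has completed a whole number of laps, i.e. after lcm(1, 2, 6) = 6 out-shuffles.

6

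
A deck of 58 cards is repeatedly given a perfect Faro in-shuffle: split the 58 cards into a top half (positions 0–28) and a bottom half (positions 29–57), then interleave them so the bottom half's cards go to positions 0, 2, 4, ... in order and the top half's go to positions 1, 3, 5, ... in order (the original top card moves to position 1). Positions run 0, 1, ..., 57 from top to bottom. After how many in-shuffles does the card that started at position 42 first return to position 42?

Follow position 42 under repeated in-shuffles:
42 → 26 → 53 → 48 → 38 → 18 → 37 → 16 → ... → 42 (length 58)
It first returns after 58 in-shuffles.

58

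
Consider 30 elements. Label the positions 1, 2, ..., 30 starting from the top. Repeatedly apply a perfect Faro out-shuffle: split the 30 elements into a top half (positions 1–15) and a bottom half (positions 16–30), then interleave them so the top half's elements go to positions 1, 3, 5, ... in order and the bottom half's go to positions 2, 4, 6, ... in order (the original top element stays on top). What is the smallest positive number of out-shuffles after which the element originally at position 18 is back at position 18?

28

Follow position 18 under repeated out-shuffles:
18 → 6 → 11 → 21 → 12 → 23 → 16 → 2 → ... → 18 (length 28)
It first returns after 28 out-shuffles.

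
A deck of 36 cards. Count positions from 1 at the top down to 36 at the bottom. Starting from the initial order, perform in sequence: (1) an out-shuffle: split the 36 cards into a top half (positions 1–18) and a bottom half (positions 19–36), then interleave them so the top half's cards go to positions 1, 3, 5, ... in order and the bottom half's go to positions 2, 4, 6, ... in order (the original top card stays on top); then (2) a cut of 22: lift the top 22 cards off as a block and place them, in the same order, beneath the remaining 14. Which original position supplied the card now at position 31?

9

Undo the operations in reverse order, starting from position 31:
  undo op 2 (cut 22): 31 ← 17
  undo op 1 (out-shuffle, from top half): 17 ← 9
So the card at position 31 came from original position 9.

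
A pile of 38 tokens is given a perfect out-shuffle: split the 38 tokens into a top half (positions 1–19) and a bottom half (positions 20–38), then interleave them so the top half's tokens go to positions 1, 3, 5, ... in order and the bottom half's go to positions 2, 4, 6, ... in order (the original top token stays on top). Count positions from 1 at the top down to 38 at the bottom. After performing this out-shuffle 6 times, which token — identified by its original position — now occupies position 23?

Work backwards from position 23, undoing one out-shuffle at a time:
23 ← 12 ← 25 ← 13 ← 7 ← 4 ← 21
So the token now at position 23 started at position 21.

21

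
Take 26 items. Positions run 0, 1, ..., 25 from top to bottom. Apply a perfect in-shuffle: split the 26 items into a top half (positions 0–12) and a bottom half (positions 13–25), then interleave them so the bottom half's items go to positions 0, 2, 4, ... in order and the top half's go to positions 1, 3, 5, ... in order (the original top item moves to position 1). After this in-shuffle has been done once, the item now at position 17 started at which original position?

8

Work backwards from position 17, undoing one in-shuffle at a time:
17 ← 8
So the item now at position 17 started at position 8.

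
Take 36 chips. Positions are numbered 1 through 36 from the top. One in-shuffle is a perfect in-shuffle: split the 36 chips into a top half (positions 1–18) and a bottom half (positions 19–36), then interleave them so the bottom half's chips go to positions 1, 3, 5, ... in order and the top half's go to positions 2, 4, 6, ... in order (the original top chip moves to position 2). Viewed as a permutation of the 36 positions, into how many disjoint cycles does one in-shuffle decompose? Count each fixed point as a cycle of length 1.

Trace each unvisited position around until it returns:
(1 2 4 8 16 32 ... len 36)
1 cycle in total.

1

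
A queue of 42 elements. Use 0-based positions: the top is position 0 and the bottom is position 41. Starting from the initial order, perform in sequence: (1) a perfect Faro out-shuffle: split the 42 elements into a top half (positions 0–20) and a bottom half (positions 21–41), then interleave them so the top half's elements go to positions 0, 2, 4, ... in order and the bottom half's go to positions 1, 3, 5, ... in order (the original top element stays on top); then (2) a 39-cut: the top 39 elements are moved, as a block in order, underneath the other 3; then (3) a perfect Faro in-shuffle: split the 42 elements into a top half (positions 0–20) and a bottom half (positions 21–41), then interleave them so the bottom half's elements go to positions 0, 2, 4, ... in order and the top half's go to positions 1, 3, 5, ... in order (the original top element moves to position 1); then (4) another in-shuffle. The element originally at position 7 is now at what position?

Track the element from position 7 forward through each operation:
  after op 1 (out-shuffle): 7 → 14
  after op 2 (cut 39): 14 → 17
  after op 3 (in-shuffle): 17 → 35
  after op 4 (in-shuffle): 35 → 28

28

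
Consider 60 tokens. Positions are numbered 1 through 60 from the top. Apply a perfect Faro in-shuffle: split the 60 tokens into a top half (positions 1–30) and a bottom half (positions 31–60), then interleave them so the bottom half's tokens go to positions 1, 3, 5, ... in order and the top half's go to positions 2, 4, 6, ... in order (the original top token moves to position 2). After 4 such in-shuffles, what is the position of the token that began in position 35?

Track the token's position through each in-shuffle:
35 → 9 → 18 → 36 → 11

11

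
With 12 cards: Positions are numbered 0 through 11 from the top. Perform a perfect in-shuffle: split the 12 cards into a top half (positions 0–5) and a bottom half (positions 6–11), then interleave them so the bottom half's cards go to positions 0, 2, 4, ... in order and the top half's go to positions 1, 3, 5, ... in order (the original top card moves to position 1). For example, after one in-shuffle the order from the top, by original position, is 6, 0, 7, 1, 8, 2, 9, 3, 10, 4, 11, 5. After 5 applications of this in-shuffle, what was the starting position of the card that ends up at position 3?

4

Work backwards from position 3, undoing one in-shuffle at a time:
3 ← 1 ← 0 ← 6 ← 9 ← 4
So the card now at position 3 started at position 4.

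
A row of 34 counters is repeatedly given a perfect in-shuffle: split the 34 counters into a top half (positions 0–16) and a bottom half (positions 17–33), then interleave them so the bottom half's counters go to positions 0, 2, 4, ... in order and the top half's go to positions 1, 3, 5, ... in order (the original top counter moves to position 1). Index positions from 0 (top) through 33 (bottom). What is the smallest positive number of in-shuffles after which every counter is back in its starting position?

The in-shuffle permutes the 34 positions with cycle lengths [3, 3, 4, 12, 12].
Every counter is home exactly when every cycle has completed a whole number of laps, i.e. after lcm(3, 4, 12) = 12 in-shuffles.

12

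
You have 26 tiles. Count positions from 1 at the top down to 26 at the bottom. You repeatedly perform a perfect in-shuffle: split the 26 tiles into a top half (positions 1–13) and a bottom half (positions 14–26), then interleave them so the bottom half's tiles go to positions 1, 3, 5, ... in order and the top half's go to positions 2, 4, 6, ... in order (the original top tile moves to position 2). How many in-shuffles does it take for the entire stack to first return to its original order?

18

The in-shuffle permutes the 26 positions with cycle lengths [2, 6, 18].
Every tile is home exactly when every cycle has completed a whole number of laps, i.e. after lcm(2, 6, 18) = 18 in-shuffles.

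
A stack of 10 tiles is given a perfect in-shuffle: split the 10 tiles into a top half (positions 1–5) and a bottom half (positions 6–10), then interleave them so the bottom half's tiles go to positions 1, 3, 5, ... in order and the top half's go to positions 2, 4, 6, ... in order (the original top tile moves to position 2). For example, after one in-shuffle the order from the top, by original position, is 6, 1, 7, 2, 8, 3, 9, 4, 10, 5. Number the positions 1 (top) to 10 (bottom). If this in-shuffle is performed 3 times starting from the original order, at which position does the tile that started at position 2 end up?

5

Track the tile's position through each in-shuffle:
2 → 4 → 8 → 5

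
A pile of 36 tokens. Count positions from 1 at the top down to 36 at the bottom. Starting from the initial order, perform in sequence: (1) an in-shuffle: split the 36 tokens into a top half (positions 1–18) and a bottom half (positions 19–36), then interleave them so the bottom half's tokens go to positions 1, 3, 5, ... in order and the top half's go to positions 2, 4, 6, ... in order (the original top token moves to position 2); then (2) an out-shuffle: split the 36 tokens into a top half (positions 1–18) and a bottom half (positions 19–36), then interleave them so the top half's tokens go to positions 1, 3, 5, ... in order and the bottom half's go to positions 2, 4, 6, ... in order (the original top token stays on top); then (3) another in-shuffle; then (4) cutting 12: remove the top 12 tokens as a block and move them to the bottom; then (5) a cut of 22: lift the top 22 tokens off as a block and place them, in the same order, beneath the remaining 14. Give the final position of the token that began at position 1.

Track the token from position 1 forward through each operation:
  after op 1 (in-shuffle): 1 → 2
  after op 2 (out-shuffle): 2 → 3
  after op 3 (in-shuffle): 3 → 6
  after op 4 (cut 12): 6 → 30
  after op 5 (cut 22): 30 → 8

8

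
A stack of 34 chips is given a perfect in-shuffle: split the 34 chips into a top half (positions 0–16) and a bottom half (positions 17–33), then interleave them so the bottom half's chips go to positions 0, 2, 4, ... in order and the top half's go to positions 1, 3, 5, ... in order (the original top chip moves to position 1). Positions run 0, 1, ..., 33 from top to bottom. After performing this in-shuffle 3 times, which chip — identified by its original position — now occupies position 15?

1

Work backwards from position 15, undoing one in-shuffle at a time:
15 ← 7 ← 3 ← 1
So the chip now at position 15 started at position 1.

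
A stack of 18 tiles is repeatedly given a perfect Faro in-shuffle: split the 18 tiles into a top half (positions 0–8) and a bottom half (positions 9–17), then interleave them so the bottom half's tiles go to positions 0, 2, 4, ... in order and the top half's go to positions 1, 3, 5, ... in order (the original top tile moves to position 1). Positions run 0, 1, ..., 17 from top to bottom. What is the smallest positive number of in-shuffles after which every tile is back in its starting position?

18

The in-shuffle permutes the 18 positions with cycle lengths [18].
Every tile is home exactly when every cycle has completed a whole number of laps, i.e. after lcm(18) = 18 in-shuffles.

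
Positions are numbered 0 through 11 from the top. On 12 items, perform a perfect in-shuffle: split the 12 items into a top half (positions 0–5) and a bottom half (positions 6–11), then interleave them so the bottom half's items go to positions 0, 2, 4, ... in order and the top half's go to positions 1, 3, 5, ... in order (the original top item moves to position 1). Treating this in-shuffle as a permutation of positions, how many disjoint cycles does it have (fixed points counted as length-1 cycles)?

1

Trace each unvisited position around until it returns:
(0 1 3 7 2 5 ... len 12)
1 cycle in total.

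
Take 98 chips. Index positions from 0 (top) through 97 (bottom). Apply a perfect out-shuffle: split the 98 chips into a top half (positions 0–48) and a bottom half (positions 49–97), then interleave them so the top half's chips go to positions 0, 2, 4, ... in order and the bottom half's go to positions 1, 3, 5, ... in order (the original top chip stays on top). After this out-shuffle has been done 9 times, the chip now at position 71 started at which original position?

17

Work backwards from position 71, undoing one out-shuffle at a time:
71 ← 84 ← 42 ← 21 ← 59 ← 78 ← 39 ← 68 ← 34 ← 17
So the chip now at position 71 started at position 17.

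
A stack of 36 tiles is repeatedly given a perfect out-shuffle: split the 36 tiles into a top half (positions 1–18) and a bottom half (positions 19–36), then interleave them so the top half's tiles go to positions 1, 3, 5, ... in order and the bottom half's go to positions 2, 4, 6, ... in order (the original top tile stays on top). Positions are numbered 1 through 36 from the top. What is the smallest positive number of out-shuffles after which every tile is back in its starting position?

12

The out-shuffle permutes the 36 positions with cycle lengths [1, 1, 3, 3, 4, 12, 12].
Every tile is home exactly when every cycle has completed a whole number of laps, i.e. after lcm(1, 3, 4, 12) = 12 out-shuffles.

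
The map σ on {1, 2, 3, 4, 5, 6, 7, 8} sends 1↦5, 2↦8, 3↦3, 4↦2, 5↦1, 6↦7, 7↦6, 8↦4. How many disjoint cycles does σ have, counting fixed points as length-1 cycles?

4

Cycle decomposition: (1 5) (2 8 4) (3) (6 7).
4 cycles.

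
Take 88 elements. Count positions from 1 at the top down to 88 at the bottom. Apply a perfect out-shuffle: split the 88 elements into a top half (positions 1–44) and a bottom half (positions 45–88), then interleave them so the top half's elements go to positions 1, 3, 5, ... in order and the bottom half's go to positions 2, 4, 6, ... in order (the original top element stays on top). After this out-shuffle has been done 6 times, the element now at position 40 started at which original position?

22

Work backwards from position 40, undoing one out-shuffle at a time:
40 ← 64 ← 76 ← 82 ← 85 ← 43 ← 22
So the element now at position 40 started at position 22.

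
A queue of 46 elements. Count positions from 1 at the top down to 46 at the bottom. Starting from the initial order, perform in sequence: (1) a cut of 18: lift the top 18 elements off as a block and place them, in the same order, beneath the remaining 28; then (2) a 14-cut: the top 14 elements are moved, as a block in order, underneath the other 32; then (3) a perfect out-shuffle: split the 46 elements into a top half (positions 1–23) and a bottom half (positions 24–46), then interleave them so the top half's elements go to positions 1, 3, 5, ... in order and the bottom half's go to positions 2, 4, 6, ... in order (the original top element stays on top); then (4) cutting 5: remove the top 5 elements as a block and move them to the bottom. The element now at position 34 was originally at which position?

Undo the operations in reverse order, starting from position 34:
  undo op 4 (cut 5): 34 ← 39
  undo op 3 (out-shuffle, from top half): 39 ← 20
  undo op 2 (cut 14): 20 ← 34
  undo op 1 (cut 18): 34 ← 6
So the element at position 34 came from original position 6.

6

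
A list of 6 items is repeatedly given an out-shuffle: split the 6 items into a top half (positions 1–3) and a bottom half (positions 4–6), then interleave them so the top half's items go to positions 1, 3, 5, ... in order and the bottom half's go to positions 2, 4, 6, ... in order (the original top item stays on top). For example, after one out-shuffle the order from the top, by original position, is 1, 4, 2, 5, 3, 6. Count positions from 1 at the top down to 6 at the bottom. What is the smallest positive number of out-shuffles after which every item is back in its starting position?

4

The out-shuffle permutes the 6 positions with cycle lengths [1, 1, 4].
Every item is home exactly when every cycle has completed a whole number of laps, i.e. after lcm(1, 4) = 4 out-shuffles.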